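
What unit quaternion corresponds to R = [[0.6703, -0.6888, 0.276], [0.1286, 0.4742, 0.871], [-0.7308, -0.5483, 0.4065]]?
0.7986 - 0.4443i + 0.3152j + 0.2559k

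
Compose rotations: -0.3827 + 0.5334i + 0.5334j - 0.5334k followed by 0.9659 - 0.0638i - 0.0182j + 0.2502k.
-0.1925 + 0.4159i + 0.6216j - 0.6353k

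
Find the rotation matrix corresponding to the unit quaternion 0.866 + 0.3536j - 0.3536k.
[[0.4999, 0.6124, 0.6124], [-0.6124, 0.7499, -0.2501], [-0.6124, -0.2501, 0.7499]]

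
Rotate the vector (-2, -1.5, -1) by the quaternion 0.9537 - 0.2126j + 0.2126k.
(-0.625, -2.085, -1.585)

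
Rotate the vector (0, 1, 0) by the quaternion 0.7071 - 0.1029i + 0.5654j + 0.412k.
(-0.699, 0.639, 0.32)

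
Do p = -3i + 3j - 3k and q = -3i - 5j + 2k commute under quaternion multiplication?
No: pq = 12 - 9i + 15j + 24k ≠ 12 + 9i - 15j - 24k = qp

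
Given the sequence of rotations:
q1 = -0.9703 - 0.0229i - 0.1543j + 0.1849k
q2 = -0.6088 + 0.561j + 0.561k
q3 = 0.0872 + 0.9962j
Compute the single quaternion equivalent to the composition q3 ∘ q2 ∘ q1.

q2 · q1 = 0.5736 + 0.2042i - 0.4632j - 0.6441k
q3 · q2 · q1 = 0.5115 - 0.6238i + 0.531j - 0.2596k
0.5115 - 0.6238i + 0.531j - 0.2596k


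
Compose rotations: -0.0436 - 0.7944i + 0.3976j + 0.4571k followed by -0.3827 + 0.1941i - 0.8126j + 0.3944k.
0.3137 - 0.2327i - 0.5188j - 0.7605k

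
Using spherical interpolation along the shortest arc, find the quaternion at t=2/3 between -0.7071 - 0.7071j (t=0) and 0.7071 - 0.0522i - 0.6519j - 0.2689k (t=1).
-0.9492 + 0.0445i + 0.2105j + 0.2295k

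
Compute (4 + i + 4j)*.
4 - i - 4j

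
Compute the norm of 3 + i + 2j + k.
√15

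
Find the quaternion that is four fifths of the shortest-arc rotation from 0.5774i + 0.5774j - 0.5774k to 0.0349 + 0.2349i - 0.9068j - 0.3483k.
-0.0318 - 0.0533i + 0.9857j + 0.1565k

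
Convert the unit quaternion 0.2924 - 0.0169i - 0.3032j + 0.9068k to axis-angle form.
axis = (-0.0177, -0.3171, 0.9482), θ = 146°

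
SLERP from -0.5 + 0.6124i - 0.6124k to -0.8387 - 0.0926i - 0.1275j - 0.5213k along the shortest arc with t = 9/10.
-0.8278 - 0.0166i - 0.1173j - 0.5483k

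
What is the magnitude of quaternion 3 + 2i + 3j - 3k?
√31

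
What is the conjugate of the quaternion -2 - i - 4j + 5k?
-2 + i + 4j - 5k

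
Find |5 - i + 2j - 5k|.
√55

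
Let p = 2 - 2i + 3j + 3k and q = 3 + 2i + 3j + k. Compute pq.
-2 - 8i + 23j - k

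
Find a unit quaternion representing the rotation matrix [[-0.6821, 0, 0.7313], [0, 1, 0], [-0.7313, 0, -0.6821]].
0.3987 + 0.9171j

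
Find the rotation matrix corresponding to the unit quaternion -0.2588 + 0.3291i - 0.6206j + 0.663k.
[[-0.6494, -0.0653, 0.7576], [-0.7516, -0.0958, -0.6526], [0.1152, -0.9933, 0.0131]]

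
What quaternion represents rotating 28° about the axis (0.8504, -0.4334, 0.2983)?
0.9703 + 0.2057i - 0.1048j + 0.0722k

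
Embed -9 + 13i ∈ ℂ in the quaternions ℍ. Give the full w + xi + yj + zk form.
-9 + 13i + 0j + 0k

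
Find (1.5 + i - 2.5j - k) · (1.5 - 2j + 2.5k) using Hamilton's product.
-0.25 - 6.75i - 9.25j + 0.25k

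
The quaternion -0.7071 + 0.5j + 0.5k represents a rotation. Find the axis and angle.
axis = (0, √2/2, √2/2), θ = 3π/2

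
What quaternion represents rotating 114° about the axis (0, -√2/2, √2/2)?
0.5446 - 0.593j + 0.593k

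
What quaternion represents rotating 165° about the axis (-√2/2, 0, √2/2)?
0.1305 - 0.7011i + 0.7011k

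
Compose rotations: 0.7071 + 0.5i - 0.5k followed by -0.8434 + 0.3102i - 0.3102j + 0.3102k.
-0.5964 - 0.0473i + 0.0909j + 0.7961k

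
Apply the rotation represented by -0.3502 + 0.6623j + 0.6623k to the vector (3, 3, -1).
(-0.408, -1.901, 3.901)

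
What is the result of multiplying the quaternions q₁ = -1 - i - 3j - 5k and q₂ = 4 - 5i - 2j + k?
-10 - 12i + 16j - 34k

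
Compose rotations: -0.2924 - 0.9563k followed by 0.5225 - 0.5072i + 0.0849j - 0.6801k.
-0.8032 + 0.0671i - 0.5099j - 0.3008k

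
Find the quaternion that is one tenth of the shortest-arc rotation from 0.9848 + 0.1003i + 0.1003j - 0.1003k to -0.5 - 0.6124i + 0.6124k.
0.9686 + 0.1632i + 0.0928j - 0.1632k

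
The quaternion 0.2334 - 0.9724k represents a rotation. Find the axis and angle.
axis = (0, 0, -1), θ = 153°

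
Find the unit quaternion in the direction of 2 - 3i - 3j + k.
0.417 - 0.6255i - 0.6255j + 0.2085k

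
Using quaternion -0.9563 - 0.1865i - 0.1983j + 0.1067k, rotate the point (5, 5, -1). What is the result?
(5.544, 4.287, -1.375)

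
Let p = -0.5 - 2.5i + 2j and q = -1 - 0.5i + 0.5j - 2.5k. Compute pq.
-1.75 - 2.25i - 8.5j + k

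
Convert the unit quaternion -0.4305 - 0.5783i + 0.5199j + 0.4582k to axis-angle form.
axis = (-0.6407, 0.576, 0.5076), θ = 231°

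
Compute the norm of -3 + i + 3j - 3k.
√28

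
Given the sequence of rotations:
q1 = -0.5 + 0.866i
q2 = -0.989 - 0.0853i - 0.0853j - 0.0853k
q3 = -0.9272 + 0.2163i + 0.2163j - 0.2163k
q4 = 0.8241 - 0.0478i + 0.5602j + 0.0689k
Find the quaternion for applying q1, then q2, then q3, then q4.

q2 · q1 = 0.5684 - 0.8138i - 0.0312j + 0.1165k
q3 · q2 · q1 = -0.319 + 0.896i + 0.3027j - 0.0617k
q4 · q3 · q2 · q1 = -0.3854 + 0.6982i + 0.1295j - 0.5892k
-0.3854 + 0.6982i + 0.1295j - 0.5892k


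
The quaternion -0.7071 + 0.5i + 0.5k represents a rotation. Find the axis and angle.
axis = (√2/2, 0, √2/2), θ = 3π/2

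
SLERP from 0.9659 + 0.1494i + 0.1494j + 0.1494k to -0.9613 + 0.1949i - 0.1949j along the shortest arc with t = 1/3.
0.9801 + 0.0346i + 0.1673j + 0.101k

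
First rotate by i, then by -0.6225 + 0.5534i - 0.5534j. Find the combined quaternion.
-0.5534 - 0.6225i + 0.5534k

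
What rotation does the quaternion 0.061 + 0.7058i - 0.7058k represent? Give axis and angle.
axis = (√2/2, 0, -√2/2), θ = 173°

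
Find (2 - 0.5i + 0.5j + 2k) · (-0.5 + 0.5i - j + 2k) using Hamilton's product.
-4.25 + 4.25i - 0.25j + 3.25k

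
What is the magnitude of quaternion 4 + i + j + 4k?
√34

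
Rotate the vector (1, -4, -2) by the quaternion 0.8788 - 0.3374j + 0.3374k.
(4.103, -2.041, -0.041)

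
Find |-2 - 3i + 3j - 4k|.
√38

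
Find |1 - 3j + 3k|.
√19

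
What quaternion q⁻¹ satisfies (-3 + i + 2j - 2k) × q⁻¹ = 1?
-0.1667 - 0.0556i - 0.1111j + 0.1111k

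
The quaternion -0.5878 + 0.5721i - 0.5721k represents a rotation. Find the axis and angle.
axis = (√2/2, 0, -√2/2), θ = 252°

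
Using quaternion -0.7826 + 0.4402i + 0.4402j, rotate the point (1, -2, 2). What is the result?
(-1.541, 0.541, 2.517)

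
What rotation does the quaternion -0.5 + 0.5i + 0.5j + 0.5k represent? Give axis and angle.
axis = (√3/3, √3/3, √3/3), θ = 4π/3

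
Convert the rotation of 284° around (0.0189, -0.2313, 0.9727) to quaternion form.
-0.788 + 0.0116i - 0.1424j + 0.5989k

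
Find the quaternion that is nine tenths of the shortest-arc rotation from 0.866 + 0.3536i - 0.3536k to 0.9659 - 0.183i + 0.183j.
0.9767 - 0.129i + 0.1673j - 0.0383k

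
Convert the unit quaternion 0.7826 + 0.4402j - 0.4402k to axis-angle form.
axis = (0, √2/2, -√2/2), θ = 77°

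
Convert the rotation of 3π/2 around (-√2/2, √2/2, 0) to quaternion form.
-0.7071 - 0.5i + 0.5j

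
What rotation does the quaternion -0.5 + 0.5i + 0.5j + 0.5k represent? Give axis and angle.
axis = (√3/3, √3/3, √3/3), θ = 4π/3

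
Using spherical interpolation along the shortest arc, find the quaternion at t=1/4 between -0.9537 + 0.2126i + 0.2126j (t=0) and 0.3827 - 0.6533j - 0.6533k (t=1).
-0.8923 + 0.1735i + 0.3684j + 0.1949k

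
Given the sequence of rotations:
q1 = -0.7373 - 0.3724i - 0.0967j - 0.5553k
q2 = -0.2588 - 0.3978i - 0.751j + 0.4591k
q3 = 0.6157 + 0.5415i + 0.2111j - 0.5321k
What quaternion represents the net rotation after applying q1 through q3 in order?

q2 · q1 = 0.225 + 0.8511i + 0.1869j - 0.436k
q3 · q2 · q1 = -0.5938 + 0.6533i - 0.0542j - 0.4666k
-0.5938 + 0.6533i - 0.0542j - 0.4666k


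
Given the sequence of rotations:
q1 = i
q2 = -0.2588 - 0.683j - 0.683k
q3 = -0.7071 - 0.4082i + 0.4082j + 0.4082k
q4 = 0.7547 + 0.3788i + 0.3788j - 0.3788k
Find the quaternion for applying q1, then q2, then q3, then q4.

q2 · q1 = -0.2588i - 0.683j + 0.683k
q3 · q2 · q1 = -0.1056 + 0.7406i + 0.6561j - 0.0985k
q4 · q3 · q2 · q1 = -0.6461 + 0.7301i + 0.2119j - 0.0663k
-0.6461 + 0.7301i + 0.2119j - 0.0663k


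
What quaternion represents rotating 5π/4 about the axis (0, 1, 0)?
-0.3827 + 0.9239j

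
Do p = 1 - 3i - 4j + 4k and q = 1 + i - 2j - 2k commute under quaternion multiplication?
No: pq = 4 + 14i - 8j + 12k ≠ 4 - 18i - 4j - 8k = qp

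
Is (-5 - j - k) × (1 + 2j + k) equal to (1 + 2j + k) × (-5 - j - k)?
No: pq = -2 + i - 11j - 6k ≠ -2 - i - 11j - 6k = qp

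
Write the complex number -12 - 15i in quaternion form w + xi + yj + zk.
-12 - 15i + 0j + 0k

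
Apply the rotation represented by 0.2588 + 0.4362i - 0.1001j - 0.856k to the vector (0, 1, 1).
(-0.443, -0.9, 0.997)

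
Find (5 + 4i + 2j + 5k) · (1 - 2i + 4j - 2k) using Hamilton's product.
15 - 30i + 20j + 15k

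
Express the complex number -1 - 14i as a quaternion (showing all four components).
-1 - 14i + 0j + 0k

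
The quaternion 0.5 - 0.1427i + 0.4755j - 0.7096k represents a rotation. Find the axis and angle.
axis = (-0.1648, 0.5491, -0.8194), θ = 2π/3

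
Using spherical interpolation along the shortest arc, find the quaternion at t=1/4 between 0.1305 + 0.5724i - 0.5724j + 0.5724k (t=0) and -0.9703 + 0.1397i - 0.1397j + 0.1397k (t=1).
-0.2313 + 0.5617i - 0.5617j + 0.5617k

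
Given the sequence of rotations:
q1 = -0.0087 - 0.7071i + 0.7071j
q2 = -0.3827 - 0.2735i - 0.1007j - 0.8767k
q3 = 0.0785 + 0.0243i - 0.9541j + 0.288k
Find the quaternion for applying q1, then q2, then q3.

q2 · q1 = -0.1189 + 0.8929i + 0.3502j - 0.257k
q3 · q2 · q1 = 0.3771 + 0.2115i + 0.4043j + 0.806k
0.3771 + 0.2115i + 0.4043j + 0.806k


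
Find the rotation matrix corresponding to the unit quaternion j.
[[-1, 0, 0], [0, 1, 0], [0, 0, -1]]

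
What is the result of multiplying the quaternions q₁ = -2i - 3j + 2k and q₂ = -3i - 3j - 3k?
-9 + 15i - 12j - 3k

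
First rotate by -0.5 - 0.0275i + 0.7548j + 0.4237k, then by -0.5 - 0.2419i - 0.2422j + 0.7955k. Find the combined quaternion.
0.0891 - 0.5684i - 0.1757j - 0.7988k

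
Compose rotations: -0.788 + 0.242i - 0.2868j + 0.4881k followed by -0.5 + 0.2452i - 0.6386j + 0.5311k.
-0.1077 - 0.4736i + 0.6555j - 0.5783k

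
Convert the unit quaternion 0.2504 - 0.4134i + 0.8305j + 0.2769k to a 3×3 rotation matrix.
[[-0.5328, -0.8253, 0.187], [-0.548, 0.5049, 0.667], [-0.6449, 0.2529, -0.7213]]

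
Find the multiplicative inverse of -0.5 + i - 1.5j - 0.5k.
-0.1333 - 0.2667i + 0.4j + 0.1333k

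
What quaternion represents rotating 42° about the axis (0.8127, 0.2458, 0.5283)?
0.9336 + 0.2912i + 0.0881j + 0.1893k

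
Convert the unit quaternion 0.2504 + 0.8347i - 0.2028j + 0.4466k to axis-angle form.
axis = (0.8622, -0.2095, 0.4613), θ = 151°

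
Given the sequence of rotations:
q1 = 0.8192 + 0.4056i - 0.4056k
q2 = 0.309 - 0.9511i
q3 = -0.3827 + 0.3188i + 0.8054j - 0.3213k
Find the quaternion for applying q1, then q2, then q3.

q2 · q1 = 0.6389 - 0.6538i - 0.3858j - 0.1253k
q3 · q2 · q1 = 0.2344 + 0.229i + 0.9122j + 0.2463k
0.2344 + 0.229i + 0.9122j + 0.2463k


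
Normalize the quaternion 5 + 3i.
0.8575 + 0.5145i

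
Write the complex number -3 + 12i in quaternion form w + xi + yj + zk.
-3 + 12i + 0j + 0k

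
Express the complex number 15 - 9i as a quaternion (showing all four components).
15 - 9i + 0j + 0k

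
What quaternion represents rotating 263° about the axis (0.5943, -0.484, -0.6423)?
-0.6626 + 0.4451i - 0.3625j - 0.4811k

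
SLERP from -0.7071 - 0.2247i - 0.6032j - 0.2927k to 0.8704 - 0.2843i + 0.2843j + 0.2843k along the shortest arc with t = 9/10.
-0.8692 + 0.2352i - 0.3237j - 0.2905k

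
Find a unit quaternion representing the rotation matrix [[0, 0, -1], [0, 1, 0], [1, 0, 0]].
0.7071 - 0.7071j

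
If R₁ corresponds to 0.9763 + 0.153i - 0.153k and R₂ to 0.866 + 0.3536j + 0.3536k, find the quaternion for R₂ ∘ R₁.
0.8996 + 0.0784i + 0.3993j + 0.1586k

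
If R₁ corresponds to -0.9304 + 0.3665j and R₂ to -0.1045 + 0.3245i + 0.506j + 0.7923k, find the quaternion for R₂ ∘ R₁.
-0.0882 - 0.5923i - 0.5091j - 0.6182k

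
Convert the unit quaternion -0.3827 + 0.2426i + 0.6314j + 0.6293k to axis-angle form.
axis = (0.2626, 0.6834, 0.6812), θ = 5π/4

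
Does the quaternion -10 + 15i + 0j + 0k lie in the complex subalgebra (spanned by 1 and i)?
Yes. The quaternion -10 + 15i has j- and k-coefficients y = z = 0, so it lies in the complex subalgebra spanned by 1 and i.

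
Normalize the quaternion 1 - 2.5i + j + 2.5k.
0.2626 - 0.6565i + 0.2626j + 0.6565k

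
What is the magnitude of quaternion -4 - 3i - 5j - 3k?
√59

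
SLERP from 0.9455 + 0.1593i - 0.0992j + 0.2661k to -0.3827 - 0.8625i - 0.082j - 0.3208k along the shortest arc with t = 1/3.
0.8356 + 0.4469i - 0.0408j + 0.3169k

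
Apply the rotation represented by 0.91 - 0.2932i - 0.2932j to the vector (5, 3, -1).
(5.19, 2.81, 0.411)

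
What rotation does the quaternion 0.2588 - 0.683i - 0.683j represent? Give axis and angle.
axis = (-√2/2, -√2/2, 0), θ = 5π/6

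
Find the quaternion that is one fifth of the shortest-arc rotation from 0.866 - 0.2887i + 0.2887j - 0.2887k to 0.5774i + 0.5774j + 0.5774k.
0.7916 - 0.4261i + 0.1017j - 0.4261k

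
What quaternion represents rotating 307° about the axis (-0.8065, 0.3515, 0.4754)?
-0.8949 - 0.3599i + 0.1568j + 0.2121k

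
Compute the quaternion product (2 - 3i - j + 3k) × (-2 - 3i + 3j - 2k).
-4 - 7i - 7j - 22k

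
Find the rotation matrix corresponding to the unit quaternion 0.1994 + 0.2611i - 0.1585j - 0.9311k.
[[-0.7841, 0.2886, -0.5494], [-0.4541, -0.8702, 0.191], [-0.423, 0.3993, 0.8134]]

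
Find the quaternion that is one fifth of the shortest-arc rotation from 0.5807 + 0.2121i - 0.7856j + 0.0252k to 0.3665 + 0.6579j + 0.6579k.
0.4209 + 0.1891i - 0.8742j - 0.1514k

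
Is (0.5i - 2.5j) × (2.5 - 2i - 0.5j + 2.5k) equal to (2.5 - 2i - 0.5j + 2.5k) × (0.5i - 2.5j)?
No: pq = -0.25 - 5i - 7.5j - 5.25k ≠ -0.25 + 7.5i - 5j + 5.25k = qp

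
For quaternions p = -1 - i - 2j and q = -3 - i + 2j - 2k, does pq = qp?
No: pq = 6 + 8i + 2j - 2k ≠ 6 + 6j + 6k = qp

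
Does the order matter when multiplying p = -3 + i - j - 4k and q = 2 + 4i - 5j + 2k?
Yes: pq = -7 - 32i - 5j - 15k ≠ -7 + 12i + 31j - 13k = qp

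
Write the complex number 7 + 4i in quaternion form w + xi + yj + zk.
7 + 4i + 0j + 0k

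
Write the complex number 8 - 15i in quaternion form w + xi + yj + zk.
8 - 15i + 0j + 0k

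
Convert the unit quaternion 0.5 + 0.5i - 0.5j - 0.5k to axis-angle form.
axis = (√3/3, -√3/3, -√3/3), θ = 2π/3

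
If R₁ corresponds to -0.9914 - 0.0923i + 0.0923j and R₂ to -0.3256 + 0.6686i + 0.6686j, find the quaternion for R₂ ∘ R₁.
0.3228 - 0.6328i - 0.6929j + 0.1234k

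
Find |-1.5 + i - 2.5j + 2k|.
3.674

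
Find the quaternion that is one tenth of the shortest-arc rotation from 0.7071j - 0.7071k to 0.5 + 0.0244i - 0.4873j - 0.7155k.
0.0711 + 0.0035i + 0.6145j - 0.7857k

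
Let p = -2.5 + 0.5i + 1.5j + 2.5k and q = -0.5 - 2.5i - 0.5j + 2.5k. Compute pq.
-3 + 11i - 7j - 4k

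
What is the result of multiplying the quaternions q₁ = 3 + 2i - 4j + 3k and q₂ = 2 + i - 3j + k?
-11 + 12i - 16j + 7k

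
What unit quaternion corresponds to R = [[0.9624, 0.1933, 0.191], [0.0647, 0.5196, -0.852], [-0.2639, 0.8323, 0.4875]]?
0.8616 + 0.4887i + 0.132j - 0.0373k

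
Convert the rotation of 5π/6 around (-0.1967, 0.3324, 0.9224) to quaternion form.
0.2588 - 0.19i + 0.3211j + 0.891k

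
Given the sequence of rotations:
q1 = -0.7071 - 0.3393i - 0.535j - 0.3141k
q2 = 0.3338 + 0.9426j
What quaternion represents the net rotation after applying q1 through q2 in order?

q2 · q1 = 0.2683 - 0.4093i - 0.8451j + 0.215k
0.2683 - 0.4093i - 0.8451j + 0.215k


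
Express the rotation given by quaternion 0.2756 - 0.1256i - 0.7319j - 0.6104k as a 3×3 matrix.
[[-0.8165, 0.5203, -0.2501], [-0.1526, 0.2233, 0.9627], [0.5568, 0.8243, -0.1029]]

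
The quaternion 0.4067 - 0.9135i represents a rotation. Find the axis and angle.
axis = (-1, 0, 0), θ = 132°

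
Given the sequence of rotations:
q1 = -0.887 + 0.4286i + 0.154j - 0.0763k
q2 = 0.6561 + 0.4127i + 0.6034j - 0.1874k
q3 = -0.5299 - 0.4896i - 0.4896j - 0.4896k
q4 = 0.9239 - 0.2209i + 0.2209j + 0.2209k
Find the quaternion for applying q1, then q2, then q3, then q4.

q2 · q1 = -0.8661 - 0.102i - 0.483j - 0.0789k
q3 · q2 · q1 = 0.1339 + 0.2802i + 0.6913j + 0.6524k
q4 · q3 · q2 · q1 = -0.1112 + 0.2207i + 0.8743j + 0.4177k
-0.1112 + 0.2207i + 0.8743j + 0.4177k


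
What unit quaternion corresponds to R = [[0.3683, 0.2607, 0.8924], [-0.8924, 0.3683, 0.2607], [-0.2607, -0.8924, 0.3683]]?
0.7254 - 0.3974i + 0.3974j - 0.3974k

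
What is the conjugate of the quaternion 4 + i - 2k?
4 - i + 2k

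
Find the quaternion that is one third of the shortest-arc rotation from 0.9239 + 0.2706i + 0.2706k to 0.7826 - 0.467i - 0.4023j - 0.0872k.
0.9742 + 0.0179i - 0.1545j + 0.1638k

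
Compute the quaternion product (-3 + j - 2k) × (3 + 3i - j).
-8 - 11i - 9k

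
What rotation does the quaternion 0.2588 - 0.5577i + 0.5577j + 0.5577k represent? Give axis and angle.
axis = (-√3/3, √3/3, √3/3), θ = 5π/6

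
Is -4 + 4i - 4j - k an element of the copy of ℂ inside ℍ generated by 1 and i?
No. The quaternion -4 + 4i - 4j - k has j-coefficient y = -4 and k-coefficient z = -1, not both zero, so it does not lie in the complex subalgebra spanned by 1 and i.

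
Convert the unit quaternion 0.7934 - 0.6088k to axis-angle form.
axis = (0, 0, -1), θ = 75°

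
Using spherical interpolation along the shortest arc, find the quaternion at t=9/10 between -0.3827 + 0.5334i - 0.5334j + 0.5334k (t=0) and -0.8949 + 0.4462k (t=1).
-0.8749 + 0.0622i - 0.0622j + 0.4762k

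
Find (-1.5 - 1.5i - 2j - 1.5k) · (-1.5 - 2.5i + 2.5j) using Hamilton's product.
3.5 + 9.75i + 3j - 6.5k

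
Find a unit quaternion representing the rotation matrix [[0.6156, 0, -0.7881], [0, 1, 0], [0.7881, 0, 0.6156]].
0.8988 - 0.4384j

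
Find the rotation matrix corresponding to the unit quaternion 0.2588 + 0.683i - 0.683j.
[[0.067, -0.933, -0.3535], [-0.933, 0.067, -0.3535], [0.3535, 0.3535, -0.866]]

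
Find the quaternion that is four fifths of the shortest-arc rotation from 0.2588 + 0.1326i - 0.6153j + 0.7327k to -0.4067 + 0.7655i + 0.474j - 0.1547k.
0.4191 - 0.6341i - 0.5668j + 0.3178k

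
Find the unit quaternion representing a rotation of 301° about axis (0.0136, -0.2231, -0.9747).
-0.8704 + 0.0067i - 0.1099j - 0.48k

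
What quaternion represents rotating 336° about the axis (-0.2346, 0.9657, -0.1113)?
-0.9781 - 0.0488i + 0.2008j - 0.0231k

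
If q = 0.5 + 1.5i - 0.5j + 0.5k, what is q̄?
0.5 - 1.5i + 0.5j - 0.5k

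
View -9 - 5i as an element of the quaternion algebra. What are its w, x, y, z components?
-9 - 5i + 0j + 0k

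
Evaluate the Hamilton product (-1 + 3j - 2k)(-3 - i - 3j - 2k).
8 - 11i - 4j + 11k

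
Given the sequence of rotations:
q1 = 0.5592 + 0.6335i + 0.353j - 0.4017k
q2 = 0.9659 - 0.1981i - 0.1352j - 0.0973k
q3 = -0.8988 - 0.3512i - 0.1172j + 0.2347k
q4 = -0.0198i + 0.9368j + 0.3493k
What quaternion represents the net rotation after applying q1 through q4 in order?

q2 · q1 = 0.6743 + 0.5898i + 0.1241j - 0.4267k
q3 · q2 · q1 = -0.2842 - 0.746i - 0.202j + 0.5673k
q4 · q3 · q2 · q1 = -0.0237 + 0.6076i - 0.5156j + 0.6036k
-0.0237 + 0.6076i - 0.5156j + 0.6036k


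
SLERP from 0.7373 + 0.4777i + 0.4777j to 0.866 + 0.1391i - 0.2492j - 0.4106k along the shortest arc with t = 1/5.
0.8248 + 0.4366i + 0.3466j - 0.0952k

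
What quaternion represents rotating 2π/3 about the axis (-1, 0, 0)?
0.5 - 0.866i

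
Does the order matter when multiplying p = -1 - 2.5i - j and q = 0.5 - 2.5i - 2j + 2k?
Yes: pq = -8.75 - 0.75i + 6.5j + 0.5k ≠ -8.75 + 3.25i - 3.5j - 4.5k = qp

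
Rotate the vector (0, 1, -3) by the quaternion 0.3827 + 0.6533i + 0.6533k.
(-3.061, 0.793, 0.061)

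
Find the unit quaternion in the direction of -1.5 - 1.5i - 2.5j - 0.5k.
-0.4523 - 0.4523i - 0.7538j - 0.1508k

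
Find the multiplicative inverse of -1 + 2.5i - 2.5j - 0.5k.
-0.0727 - 0.1818i + 0.1818j + 0.0364k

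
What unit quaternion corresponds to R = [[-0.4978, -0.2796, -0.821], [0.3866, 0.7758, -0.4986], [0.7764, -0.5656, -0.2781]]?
-0.5 + 0.0335i + 0.7987j - 0.3331k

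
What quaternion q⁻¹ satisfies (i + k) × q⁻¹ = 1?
-0.5i - 0.5k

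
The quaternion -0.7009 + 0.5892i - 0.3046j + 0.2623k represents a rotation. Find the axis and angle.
axis = (0.8261, -0.4271, 0.3677), θ = 269°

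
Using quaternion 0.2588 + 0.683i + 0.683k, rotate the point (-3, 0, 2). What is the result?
(1.665, -1.768, -2.665)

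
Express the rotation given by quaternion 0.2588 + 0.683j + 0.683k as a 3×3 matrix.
[[-0.866, -0.3535, 0.3535], [0.3535, 0.067, 0.933], [-0.3535, 0.933, 0.067]]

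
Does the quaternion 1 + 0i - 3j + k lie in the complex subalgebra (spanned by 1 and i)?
No. The quaternion 1 - 3j + k has j-coefficient y = -3 and k-coefficient z = 1, not both zero, so it does not lie in the complex subalgebra spanned by 1 and i.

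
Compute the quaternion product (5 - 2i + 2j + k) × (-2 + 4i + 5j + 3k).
-15 + 25i + 31j - 5k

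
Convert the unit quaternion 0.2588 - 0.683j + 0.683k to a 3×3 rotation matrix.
[[-0.866, -0.3535, -0.3535], [0.3535, 0.067, -0.933], [0.3535, -0.933, 0.067]]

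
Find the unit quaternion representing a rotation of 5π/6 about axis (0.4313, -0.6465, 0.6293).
0.2588 + 0.4166i - 0.6245j + 0.6079k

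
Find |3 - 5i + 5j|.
√59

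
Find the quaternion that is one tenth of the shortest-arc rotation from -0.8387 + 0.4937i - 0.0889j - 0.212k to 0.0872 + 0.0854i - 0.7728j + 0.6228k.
-0.8308 + 0.4688i + 0.0275j - 0.2988k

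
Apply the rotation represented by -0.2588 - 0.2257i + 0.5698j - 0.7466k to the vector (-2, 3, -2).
(-0.487, 1.027, -3.963)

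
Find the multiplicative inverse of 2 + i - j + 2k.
0.2 - 0.1i + 0.1j - 0.2k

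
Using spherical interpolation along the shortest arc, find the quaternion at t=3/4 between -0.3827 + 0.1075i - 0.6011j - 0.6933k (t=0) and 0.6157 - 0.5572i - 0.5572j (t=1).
0.419 - 0.4685i - 0.7334j - 0.2592k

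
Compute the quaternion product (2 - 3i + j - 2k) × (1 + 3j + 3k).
5 + 6i + 16j - 5k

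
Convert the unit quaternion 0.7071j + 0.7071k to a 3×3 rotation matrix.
[[-1, 0, 0], [0, 0, 1], [0, 1, 0]]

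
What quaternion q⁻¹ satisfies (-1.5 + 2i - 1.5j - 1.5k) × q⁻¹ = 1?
-0.1395 - 0.186i + 0.1395j + 0.1395k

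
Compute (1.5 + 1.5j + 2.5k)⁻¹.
0.1395 - 0.1395j - 0.2326k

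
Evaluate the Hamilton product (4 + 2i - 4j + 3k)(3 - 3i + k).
15 - 10i - 23j + k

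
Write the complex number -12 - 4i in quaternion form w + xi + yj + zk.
-12 - 4i + 0j + 0k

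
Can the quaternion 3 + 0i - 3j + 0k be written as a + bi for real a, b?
No. The quaternion 3 - 3j has j-coefficient y = -3 and k-coefficient z = 0, not both zero, so it does not lie in the complex subalgebra spanned by 1 and i.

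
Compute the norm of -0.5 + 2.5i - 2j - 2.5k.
4.093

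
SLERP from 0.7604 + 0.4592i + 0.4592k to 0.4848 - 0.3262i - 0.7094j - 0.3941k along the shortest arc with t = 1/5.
0.8627 + 0.334i - 0.2143j + 0.3135k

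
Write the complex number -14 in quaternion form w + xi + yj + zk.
-14 + 0i + 0j + 0k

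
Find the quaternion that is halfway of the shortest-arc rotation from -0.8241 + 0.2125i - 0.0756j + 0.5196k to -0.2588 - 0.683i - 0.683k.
-0.3524 + 0.5582i - 0.0471j + 0.7497k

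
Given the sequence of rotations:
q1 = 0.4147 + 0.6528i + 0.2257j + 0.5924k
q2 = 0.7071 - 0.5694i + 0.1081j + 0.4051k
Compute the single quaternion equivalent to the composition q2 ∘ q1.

q2 · q1 = 0.4006 + 0.1981i + 0.8062j + 0.3878k
0.4006 + 0.1981i + 0.8062j + 0.3878k


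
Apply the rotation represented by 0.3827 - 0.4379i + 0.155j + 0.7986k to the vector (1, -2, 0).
(1.17, 1.794, -0.643)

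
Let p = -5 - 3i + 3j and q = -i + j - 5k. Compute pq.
-6 - 10i - 20j + 25k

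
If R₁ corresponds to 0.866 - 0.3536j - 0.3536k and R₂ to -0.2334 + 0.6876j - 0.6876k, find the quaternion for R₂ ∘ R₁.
-0.2021 - 0.4863i + 0.678j - 0.5129k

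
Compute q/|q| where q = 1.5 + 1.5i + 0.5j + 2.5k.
0.4523 + 0.4523i + 0.1508j + 0.7538k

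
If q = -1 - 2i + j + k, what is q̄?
-1 + 2i - j - k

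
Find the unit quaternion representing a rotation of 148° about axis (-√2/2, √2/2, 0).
0.2756 - 0.6797i + 0.6797j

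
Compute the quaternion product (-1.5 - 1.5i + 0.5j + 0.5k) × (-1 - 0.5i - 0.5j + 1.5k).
0.25 + 3.25i + 2.25j - 1.75k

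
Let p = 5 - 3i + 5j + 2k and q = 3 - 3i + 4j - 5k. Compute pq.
-4 - 57i + 14j - 16k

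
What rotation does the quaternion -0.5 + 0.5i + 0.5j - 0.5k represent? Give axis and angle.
axis = (√3/3, √3/3, -√3/3), θ = 4π/3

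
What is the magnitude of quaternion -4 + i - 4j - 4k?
7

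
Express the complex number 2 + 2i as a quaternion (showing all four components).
2 + 2i + 0j + 0k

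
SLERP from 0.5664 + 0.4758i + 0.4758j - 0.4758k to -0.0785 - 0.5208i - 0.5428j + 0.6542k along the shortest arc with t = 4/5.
0.1825 + 0.5235i + 0.5414j - 0.6321k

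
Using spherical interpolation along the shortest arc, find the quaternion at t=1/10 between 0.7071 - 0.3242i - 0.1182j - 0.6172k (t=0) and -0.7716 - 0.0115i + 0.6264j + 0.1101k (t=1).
0.737 - 0.297i - 0.1789j - 0.5802k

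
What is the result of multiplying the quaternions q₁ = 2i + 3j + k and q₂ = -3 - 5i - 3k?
13 - 15i - 8j + 12k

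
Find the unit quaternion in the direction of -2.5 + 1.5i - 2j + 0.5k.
-0.7001 + 0.4201i - 0.5601j + 0.14k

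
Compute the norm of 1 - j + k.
√3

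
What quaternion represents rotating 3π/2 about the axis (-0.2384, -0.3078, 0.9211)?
-0.7071 - 0.1686i - 0.2176j + 0.6513k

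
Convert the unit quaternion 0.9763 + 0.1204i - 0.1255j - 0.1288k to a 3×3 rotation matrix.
[[0.9353, 0.2213, -0.2761], [-0.2817, 0.9378, -0.2028], [0.214, 0.2674, 0.9395]]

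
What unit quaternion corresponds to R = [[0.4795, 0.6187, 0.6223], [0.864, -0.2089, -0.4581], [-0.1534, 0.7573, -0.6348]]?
0.3987 + 0.7621i + 0.4864j + 0.1538k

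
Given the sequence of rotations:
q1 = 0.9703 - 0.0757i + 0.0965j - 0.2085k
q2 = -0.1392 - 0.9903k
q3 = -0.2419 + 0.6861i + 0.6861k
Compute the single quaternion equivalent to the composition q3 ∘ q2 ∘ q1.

q2 · q1 = -0.3415 + 0.1061i + 0.0615j - 0.9319k
q3 · q2 · q1 = 0.6492 - 0.3022i + 0.6973j + 0.0333k
0.6492 - 0.3022i + 0.6973j + 0.0333k


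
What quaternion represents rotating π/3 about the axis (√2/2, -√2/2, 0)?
0.866 + 0.3536i - 0.3536j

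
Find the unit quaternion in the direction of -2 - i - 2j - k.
-0.6325 - 0.3162i - 0.6325j - 0.3162k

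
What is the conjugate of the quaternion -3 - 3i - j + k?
-3 + 3i + j - k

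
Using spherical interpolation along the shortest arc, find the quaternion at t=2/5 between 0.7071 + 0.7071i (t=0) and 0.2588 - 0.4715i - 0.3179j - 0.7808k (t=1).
0.3974 + 0.7948i + 0.173j + 0.4248k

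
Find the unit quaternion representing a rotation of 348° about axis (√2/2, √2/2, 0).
-0.9945 + 0.0739i + 0.0739j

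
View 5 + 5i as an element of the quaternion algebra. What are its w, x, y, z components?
5 + 5i + 0j + 0k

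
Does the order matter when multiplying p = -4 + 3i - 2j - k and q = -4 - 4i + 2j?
Yes: pq = 32 + 6i + 4j + 2k ≠ 32 + 2i - 4j + 6k = qp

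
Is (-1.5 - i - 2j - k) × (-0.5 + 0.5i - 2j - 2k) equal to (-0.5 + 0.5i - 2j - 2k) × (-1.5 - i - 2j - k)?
No: pq = -4.75 + 1.75i + 1.5j + 6.5k ≠ -4.75 - 2.25i + 6.5j + 0.5k = qp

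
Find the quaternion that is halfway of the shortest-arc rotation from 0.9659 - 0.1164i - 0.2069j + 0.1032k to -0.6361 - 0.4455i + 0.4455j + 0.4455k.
0.8931 + 0.1835i - 0.3637j - 0.1908k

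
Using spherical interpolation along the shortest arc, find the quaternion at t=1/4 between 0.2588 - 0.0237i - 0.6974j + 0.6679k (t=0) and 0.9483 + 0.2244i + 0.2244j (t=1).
0.5789 + 0.0604i - 0.5467j + 0.6019k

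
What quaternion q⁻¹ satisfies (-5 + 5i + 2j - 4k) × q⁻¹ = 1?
-0.0714 - 0.0714i - 0.0286j + 0.0571k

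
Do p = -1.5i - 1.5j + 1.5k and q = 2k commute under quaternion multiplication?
No: pq = -3 - 3i + 3j ≠ -3 + 3i - 3j = qp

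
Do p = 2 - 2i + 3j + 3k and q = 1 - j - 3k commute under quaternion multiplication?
No: pq = 14 - 8i - 5j - k ≠ 14 + 4i + 7j - 5k = qp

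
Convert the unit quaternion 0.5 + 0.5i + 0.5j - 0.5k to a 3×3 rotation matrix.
[[0, 1, 0], [0, 0, -1], [-1, 0, 0]]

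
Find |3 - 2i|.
√13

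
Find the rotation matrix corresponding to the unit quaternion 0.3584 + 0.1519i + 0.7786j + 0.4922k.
[[-0.697, -0.1163, 0.7076], [0.5893, 0.4693, 0.6576], [-0.4086, 0.8753, -0.2586]]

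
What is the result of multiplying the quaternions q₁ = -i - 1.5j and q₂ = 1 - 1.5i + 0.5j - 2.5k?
-0.75 + 2.75i - 4j - 2.75k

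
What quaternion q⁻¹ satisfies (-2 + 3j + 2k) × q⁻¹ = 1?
-0.1176 - 0.1765j - 0.1176k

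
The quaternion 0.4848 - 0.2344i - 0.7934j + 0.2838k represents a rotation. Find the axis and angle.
axis = (-0.268, -0.9071, 0.3245), θ = 122°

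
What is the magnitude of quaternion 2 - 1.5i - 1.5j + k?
3.082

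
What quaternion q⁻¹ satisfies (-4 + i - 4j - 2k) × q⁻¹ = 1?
-0.1081 - 0.027i + 0.1081j + 0.0541k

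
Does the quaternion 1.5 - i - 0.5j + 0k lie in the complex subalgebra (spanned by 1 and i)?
No. The quaternion 1.5 - i - 0.5j has j-coefficient y = -0.5 and k-coefficient z = 0, not both zero, so it does not lie in the complex subalgebra spanned by 1 and i.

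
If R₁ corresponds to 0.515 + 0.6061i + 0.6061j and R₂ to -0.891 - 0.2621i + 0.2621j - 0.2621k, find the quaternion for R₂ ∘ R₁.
-0.4589 - 0.5162i - 0.5639j - 0.4527k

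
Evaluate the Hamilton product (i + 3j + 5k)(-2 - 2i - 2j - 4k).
28 - 4i - 12j - 6k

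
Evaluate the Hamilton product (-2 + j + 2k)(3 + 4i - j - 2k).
-1 - 8i + 13j + 6k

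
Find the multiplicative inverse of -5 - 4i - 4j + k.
-0.0862 + 0.069i + 0.069j - 0.0172k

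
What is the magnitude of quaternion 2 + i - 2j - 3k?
√18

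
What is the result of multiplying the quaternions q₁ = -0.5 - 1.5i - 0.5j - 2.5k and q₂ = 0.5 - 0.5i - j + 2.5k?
4.75 - 4.25i + 5.25j - 1.25k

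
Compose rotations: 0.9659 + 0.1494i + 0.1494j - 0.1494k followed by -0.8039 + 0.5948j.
-0.8654 - 0.209i + 0.4544j + 0.0312k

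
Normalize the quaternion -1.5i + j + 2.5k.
-0.4867i + 0.3244j + 0.8111k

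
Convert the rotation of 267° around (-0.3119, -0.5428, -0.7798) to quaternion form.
-0.6884 - 0.2262i - 0.3937j - 0.5656k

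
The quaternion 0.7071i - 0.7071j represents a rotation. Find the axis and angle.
axis = (√2/2, -√2/2, 0), θ = π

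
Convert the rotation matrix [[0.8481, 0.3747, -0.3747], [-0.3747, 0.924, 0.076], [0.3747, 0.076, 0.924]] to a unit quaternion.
0.9613 - 0.1949j - 0.1949k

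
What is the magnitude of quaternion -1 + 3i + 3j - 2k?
√23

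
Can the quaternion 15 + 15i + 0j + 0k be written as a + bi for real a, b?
Yes. The quaternion 15 + 15i has j- and k-coefficients y = z = 0, so it lies in the complex subalgebra spanned by 1 and i.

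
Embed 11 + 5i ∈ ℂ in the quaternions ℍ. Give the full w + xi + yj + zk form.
11 + 5i + 0j + 0k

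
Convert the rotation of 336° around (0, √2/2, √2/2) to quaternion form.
-0.9781 + 0.147j + 0.147k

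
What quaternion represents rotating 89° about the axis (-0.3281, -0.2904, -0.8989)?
0.7133 - 0.23i - 0.2035j - 0.63k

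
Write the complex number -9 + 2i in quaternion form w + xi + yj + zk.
-9 + 2i + 0j + 0k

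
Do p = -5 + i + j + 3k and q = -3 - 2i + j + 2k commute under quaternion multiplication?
No: pq = 10 + 6i - 16j - 16k ≠ 10 + 8i - 22k = qp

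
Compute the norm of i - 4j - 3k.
√26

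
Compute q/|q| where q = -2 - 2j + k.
-0.6667 - 0.6667j + 0.3333k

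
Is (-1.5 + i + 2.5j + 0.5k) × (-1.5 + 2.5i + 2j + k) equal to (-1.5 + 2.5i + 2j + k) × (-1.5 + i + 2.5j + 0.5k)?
No: pq = -5.75 - 3.75i - 6.5j - 6.5k ≠ -5.75 - 6.75i - 7j + 2k = qp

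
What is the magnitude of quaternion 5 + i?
√26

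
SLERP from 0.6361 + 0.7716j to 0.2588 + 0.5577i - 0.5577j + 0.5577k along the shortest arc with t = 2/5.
0.331 - 0.2878i + 0.8513j - 0.2878k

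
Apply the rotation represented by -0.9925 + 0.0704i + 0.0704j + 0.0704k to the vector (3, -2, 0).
(2.641, -2.35, 0.709)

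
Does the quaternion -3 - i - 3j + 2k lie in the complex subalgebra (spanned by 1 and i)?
No. The quaternion -3 - i - 3j + 2k has j-coefficient y = -3 and k-coefficient z = 2, not both zero, so it does not lie in the complex subalgebra spanned by 1 and i.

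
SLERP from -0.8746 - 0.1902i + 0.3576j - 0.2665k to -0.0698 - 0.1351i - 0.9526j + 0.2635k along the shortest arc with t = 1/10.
-0.8217 - 0.163i + 0.4643j - 0.2876k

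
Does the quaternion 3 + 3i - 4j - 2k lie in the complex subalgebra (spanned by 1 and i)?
No. The quaternion 3 + 3i - 4j - 2k has j-coefficient y = -4 and k-coefficient z = -2, not both zero, so it does not lie in the complex subalgebra spanned by 1 and i.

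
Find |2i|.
2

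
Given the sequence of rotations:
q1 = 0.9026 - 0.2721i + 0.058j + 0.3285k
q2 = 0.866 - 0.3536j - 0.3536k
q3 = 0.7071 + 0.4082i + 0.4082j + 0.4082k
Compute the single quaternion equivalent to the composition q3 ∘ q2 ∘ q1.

q2 · q1 = 0.9183 - 0.3313i - 0.1727j - 0.1309k
q3 · q2 · q1 = 0.9085 + 0.1577i + 0.1709j + 0.347k
0.9085 + 0.1577i + 0.1709j + 0.347k


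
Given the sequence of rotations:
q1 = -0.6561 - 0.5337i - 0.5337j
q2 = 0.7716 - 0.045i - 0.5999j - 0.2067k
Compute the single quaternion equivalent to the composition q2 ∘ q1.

q2 · q1 = -0.8504 - 0.4926i + 0.0921j - 0.1605k
-0.8504 - 0.4926i + 0.0921j - 0.1605k


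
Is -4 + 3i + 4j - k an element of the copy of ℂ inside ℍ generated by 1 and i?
No. The quaternion -4 + 3i + 4j - k has j-coefficient y = 4 and k-coefficient z = -1, not both zero, so it does not lie in the complex subalgebra spanned by 1 and i.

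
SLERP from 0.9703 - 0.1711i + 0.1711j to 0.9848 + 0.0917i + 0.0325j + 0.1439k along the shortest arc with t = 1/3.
0.9872 - 0.0842i + 0.1263j + 0.0488k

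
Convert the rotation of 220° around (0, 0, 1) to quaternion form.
-0.342 + 0.9397k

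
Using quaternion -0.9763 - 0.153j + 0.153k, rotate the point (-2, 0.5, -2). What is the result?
(-2.261, 1.168, -1.332)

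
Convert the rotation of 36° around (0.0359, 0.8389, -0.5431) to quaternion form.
0.9511 + 0.0111i + 0.2592j - 0.1678k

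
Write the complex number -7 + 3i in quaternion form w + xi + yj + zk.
-7 + 3i + 0j + 0k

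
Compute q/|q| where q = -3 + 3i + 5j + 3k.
-0.416 + 0.416i + 0.6934j + 0.416k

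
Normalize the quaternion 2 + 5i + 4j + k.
0.2949 + 0.7372i + 0.5898j + 0.1474k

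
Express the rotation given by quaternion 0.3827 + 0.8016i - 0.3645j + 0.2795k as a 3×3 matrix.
[[0.578, -0.7983, 0.1691], [-0.3704, -0.4414, -0.8173], [0.7271, 0.4098, -0.5508]]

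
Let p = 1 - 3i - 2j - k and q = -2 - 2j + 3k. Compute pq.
-3 - 2i + 11j + 11k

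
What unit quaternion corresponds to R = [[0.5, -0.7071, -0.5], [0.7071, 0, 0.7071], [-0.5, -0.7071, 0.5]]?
0.7071 - 0.5i + 0.5k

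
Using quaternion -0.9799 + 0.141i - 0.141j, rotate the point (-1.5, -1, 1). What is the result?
(-1.124, -0.624, 1.611)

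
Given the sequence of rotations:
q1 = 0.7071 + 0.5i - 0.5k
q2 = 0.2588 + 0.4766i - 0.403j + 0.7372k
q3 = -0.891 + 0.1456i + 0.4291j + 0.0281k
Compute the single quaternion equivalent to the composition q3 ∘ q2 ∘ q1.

q2 · q1 = 0.3133 + 0.6679i + 0.3219j + 0.5934k
q3 · q2 · q1 = -0.5312 - 0.3039i - 0.22j - 0.7596k
-0.5312 - 0.3039i - 0.22j - 0.7596k


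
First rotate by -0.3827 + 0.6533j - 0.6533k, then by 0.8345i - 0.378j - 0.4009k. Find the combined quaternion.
-0.015 + 0.1895i + 0.6898j + 0.6986k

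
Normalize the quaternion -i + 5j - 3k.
-0.169i + 0.8452j - 0.5071k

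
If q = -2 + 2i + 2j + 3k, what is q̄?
-2 - 2i - 2j - 3k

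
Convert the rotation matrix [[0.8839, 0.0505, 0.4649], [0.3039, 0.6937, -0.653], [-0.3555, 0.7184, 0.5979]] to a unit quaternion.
0.891 + 0.3848i + 0.2302j + 0.0711k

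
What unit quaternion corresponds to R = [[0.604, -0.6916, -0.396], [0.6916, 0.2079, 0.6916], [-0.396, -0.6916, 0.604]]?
0.7772 - 0.445i + 0.445k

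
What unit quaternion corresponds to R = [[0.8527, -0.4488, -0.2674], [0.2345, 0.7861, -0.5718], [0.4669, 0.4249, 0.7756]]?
0.9239 + 0.2697i - 0.1987j + 0.1849k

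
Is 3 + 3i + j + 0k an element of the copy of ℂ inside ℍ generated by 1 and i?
No. The quaternion 3 + 3i + j has j-coefficient y = 1 and k-coefficient z = 0, not both zero, so it does not lie in the complex subalgebra spanned by 1 and i.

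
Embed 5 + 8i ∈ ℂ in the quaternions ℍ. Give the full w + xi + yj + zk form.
5 + 8i + 0j + 0k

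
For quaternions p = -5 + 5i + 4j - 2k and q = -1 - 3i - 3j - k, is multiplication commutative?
No: pq = 30 + 22j + 4k ≠ 30 + 20i + 10k = qp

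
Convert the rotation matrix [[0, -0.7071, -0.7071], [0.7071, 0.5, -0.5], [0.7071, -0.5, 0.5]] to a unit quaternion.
0.7071 - 0.5j + 0.5k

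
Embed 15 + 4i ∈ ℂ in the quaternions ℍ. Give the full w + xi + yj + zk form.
15 + 4i + 0j + 0k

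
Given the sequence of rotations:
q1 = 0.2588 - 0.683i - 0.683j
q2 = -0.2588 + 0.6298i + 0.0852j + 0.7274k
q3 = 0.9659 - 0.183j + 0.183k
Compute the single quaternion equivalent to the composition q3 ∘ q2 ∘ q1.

q2 · q1 = 0.4214 + 0.8366i - 0.298j - 0.1837k
q3 · q2 · q1 = 0.3861 + 0.8962i - 0.2119j + 0.0528k
0.3861 + 0.8962i - 0.2119j + 0.0528k


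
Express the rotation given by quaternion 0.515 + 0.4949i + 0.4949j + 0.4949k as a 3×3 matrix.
[[0.0203, -0.0199, 0.9996], [0.9996, 0.0203, -0.0199], [-0.0199, 0.9996, 0.0203]]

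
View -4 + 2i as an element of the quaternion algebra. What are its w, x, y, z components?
-4 + 2i + 0j + 0k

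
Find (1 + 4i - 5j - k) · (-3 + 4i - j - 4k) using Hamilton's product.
-28 + 11i + 26j + 15k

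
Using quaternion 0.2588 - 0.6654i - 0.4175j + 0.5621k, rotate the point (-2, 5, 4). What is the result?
(-2.572, -4.78, -3.941)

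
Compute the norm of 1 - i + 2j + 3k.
√15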